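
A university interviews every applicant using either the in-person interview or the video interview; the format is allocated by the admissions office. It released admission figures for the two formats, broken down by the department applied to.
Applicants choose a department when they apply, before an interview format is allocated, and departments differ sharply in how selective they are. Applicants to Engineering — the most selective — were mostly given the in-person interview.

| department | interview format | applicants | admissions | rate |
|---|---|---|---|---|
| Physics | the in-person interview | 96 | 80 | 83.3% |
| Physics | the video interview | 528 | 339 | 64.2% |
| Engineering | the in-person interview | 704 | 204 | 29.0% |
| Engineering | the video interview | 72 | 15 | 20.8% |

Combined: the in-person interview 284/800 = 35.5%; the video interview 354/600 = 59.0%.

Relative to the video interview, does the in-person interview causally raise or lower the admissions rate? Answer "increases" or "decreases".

increases

The imbalance in department arose from how applicants were allocated, not from anything the interview format did; and department independently affects the outcome. The pooled gap is confounded — condition on department.
Within each level — Physics: 83.3% vs 64.2%; Engineering: 29.0% vs 20.8% — the in-person interview is higher every time.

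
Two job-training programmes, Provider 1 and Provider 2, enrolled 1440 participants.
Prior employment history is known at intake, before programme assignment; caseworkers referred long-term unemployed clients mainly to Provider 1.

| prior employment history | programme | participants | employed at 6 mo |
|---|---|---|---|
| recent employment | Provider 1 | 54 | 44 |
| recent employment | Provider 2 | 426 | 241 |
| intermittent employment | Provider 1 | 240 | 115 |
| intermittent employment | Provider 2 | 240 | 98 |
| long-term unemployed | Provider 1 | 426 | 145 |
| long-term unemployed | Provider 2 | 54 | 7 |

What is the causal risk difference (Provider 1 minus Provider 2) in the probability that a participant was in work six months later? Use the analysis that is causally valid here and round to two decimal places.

+0.18

Within every prior employment history level Provider 1 has the higher rate, yet pooled Provider 2 does — Simpson's reversal.
Prior employment history is set before the programme has any effect — it is not caused by the programme — and it independently drives the outcome. That makes it a confounder, so the causal comparison is within prior employment history levels.
Adjusting over the population distribution of prior employment history: 0.333·(0.815−0.566) + 0.333·(0.479−0.408) + 0.333·(0.340−0.130) = +0.177.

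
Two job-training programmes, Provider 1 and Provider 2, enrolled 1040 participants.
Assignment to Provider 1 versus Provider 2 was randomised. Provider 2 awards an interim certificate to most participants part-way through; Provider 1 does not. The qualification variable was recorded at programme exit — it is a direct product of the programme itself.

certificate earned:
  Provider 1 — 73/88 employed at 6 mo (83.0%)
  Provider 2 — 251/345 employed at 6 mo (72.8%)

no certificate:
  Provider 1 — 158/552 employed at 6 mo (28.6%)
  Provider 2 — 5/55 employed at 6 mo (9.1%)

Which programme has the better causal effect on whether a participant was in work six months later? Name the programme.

Provider 1 is higher inside every qualification attained during the programme stratum but Provider 2 is higher in aggregate. Whether to stratify depends on how qualification attained during the programme relates to the programme.
Qualification attained during the programme here is a post-treatment variable shaped by the programme; conditioning on it would introduce bias rather than remove it. The overall comparison is the causal one.
Pooled: Provider 1 36.1% vs Provider 2 64.0%; Provider 2 is higher overall.

Provider 2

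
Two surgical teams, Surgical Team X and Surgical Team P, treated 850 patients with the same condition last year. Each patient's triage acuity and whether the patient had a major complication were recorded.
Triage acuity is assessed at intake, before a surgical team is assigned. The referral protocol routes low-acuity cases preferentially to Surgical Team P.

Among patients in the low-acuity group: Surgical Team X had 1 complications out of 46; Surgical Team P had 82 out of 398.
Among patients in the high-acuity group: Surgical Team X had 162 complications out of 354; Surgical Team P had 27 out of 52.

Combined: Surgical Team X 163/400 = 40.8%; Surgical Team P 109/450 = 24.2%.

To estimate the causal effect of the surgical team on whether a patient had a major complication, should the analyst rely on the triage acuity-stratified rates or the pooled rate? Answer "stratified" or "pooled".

Surgical Team X is lower inside every triage acuity stratum but Surgical Team P is lower in aggregate. Whether to stratify depends on how triage acuity relates to the surgical team.
Triage acuity differs across surgical teams for reasons unrelated to any effect of the surgical team itself, and it separately predicts the outcome — a classic confounder. We must compare within triage acuity levels.
Within each level — low-acuity: 2.2% vs 20.6%; high-acuity: 45.8% vs 51.9% — Surgical Team X is lower every time.

stratified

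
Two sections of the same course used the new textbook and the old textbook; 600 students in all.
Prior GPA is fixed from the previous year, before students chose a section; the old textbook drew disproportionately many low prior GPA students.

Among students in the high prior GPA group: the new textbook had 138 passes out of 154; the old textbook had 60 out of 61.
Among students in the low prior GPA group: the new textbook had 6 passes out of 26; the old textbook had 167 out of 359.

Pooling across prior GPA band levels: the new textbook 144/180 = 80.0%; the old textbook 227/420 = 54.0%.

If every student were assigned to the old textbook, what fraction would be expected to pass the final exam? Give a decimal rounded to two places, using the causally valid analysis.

Within every prior GPA band level the old textbook has the higher rate, yet pooled the new textbook does — Simpson's reversal.
The imbalance in prior GPA band arose from how students were allocated, not from anything the teaching method did; and prior GPA band independently affects the outcome. The pooled gap is confounded — condition on prior GPA band.
Standardising the old textbook to the population prior GPA band mix: 0.358·60/61 + 0.642·167/359 = 0.651.

0.65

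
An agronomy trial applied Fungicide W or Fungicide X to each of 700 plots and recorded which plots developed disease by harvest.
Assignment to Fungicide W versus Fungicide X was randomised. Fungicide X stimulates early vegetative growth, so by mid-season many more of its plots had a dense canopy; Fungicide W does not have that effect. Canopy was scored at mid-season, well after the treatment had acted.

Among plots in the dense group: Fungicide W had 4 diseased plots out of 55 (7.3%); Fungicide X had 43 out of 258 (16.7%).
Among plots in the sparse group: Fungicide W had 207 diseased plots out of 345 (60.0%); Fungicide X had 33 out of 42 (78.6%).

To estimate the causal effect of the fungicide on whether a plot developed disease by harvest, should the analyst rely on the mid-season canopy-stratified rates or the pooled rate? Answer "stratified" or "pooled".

pooled

Stratifying would compare fungicides among plots the fungicides themselves sorted into mid-season canopy groups — a form of selection on an intermediate. The unconditioned pooled rates give the total causal effect.
Pooled: Fungicide W 52.8% vs Fungicide X 25.3%; Fungicide X is lower overall.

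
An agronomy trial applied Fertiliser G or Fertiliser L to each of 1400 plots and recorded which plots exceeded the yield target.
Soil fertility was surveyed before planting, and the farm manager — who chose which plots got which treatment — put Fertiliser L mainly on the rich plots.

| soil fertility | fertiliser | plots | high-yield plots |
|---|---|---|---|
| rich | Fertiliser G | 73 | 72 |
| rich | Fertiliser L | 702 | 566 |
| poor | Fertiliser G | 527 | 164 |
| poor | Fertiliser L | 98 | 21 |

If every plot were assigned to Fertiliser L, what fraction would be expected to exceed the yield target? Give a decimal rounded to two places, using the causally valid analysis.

0.54

The soil fertility-specific comparison favours Fertiliser G throughout, but the pooled figures favour Fertiliser L. The question is whether to condition on soil fertility.
Here soil fertility is a common cause — it drives both which fertiliser a case falls under and the outcome. The crude comparison mixes populations; the stratum-specific rates are the causally relevant ones.
Standardising Fertiliser L to the population soil fertility mix: 0.554·566/702 + 0.446·21/98 = 0.542.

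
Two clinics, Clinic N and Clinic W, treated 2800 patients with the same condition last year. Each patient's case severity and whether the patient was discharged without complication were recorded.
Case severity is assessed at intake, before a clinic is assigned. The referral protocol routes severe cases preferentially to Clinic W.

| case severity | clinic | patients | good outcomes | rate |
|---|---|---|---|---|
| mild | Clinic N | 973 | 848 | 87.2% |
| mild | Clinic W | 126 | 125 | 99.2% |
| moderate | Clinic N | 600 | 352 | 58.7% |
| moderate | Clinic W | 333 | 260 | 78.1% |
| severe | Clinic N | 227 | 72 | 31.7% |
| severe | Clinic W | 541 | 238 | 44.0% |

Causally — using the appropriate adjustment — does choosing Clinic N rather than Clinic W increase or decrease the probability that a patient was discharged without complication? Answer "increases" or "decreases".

decreases

The imbalance in case severity arose from how patients were allocated, not from anything the clinic did; and case severity independently affects the outcome. The pooled gap is confounded — condition on case severity.
Within each level — mild: 87.2% vs 99.2%; moderate: 58.7% vs 78.1%; severe: 31.7% vs 44.0% — Clinic W is higher every time.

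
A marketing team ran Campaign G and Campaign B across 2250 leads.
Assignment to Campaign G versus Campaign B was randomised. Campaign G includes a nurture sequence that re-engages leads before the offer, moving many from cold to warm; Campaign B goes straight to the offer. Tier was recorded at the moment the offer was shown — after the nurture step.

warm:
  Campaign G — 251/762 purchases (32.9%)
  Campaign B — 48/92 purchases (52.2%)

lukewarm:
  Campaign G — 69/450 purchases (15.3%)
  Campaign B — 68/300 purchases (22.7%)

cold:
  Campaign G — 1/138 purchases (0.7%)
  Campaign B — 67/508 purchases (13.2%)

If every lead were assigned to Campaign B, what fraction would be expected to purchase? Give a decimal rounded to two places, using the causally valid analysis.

The stratified and pooled comparisons disagree (Campaign B wins within each engagement tier; Campaign G wins overall), so the answer turns on the causal role of engagement tier.
The distribution of engagement tier is itself part of what the campaign does — it is an intermediate outcome. Holding it fixed would remove that part of the effect; the total effect is the pooled difference.
So P(outcome | do(Campaign B)) is just the pooled rate for Campaign B: 183/900 = 0.203.

0.20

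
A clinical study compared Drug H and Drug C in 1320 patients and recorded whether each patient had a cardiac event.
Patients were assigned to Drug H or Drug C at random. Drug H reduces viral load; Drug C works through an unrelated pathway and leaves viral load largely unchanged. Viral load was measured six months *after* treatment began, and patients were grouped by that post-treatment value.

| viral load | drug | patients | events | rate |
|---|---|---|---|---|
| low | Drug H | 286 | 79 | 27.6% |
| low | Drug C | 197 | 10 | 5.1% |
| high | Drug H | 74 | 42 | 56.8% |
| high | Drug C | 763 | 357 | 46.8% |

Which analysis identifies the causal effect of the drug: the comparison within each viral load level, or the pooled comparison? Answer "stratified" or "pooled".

Viral load is recorded after the drug and is itself shifted by it — it sits on the causal path from drug to outcome. Conditioning on a mediator would strip out part of the effect we want; the pooled comparison gives the total causal effect.
Pooled: Drug H 33.6% vs Drug C 38.2%; Drug H is lower overall.

pooled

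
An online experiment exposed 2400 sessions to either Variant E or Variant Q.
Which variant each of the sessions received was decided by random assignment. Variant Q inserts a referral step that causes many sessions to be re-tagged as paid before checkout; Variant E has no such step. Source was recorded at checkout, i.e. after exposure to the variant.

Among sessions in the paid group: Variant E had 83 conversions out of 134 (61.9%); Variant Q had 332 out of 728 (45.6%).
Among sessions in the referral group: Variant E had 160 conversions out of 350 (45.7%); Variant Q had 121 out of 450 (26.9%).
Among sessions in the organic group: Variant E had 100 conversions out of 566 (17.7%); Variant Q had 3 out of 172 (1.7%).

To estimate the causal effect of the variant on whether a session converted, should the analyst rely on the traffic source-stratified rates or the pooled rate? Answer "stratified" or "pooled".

Variant E is higher inside every traffic source stratum but Variant Q is higher in aggregate. Whether to stratify depends on how traffic source relates to the variant.
Traffic source is downstream of the variant. One should not condition on a consequence of treatment, so the overall rates are the right comparison.
Pooled: Variant E 32.7% vs Variant Q 33.8%; Variant Q is higher overall.

pooled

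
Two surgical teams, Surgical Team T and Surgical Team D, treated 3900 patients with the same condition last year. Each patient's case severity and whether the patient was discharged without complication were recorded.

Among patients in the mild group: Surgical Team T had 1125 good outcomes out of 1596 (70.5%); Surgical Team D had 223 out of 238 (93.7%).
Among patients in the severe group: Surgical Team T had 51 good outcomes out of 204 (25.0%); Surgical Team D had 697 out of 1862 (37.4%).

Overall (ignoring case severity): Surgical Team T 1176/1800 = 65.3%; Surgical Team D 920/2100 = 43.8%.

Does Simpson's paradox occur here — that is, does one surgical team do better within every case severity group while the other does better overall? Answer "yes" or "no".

yes

Within each case severity level (mild 70.5% vs 93.7%; severe 25.0% vs 37.4%), Surgical Team D has the higher rate every time. Pooled: 65.3% vs 43.8% — Surgical Team T has the higher rate overall. The two comparisons disagree.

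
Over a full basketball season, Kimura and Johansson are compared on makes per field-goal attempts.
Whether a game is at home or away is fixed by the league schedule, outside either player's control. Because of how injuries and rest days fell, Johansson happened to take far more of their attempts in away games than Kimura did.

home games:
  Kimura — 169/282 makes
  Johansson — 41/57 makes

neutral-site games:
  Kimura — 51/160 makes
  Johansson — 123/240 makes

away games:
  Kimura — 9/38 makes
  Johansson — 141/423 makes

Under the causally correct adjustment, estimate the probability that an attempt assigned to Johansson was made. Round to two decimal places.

The game venue-specific comparison favours Johansson throughout, but the pooled figures favour Kimura. The question is whether to condition on game venue.
Game venue satisfies the back-door criterion: it is not a descendant of the player, and it blocks the spurious path from player to outcome. Adjusting for it (i.e., using the within-game venue rates) gives the causal effect.
Standardising Johansson to the population game venue mix: 0.282·41/57 + 0.333·123/240 + 0.384·141/423 = 0.502.

0.50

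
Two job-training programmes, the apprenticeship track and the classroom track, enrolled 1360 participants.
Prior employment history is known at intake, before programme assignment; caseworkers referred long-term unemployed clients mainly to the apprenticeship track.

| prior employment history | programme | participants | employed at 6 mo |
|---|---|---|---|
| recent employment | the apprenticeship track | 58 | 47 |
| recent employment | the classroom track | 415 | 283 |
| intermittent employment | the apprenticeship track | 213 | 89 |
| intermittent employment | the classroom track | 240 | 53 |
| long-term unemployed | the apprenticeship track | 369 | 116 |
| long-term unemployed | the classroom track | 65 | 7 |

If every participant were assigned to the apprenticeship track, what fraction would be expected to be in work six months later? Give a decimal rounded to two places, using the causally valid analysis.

Prior employment history is set before the programme has any effect — it is not caused by the programme — and it independently drives the outcome. That makes it a confounder, so the causal comparison is within prior employment history levels.
Standardising the apprenticeship track to the population prior employment history mix: 0.348·47/58 + 0.333·89/213 + 0.319·116/369 = 0.521.

0.52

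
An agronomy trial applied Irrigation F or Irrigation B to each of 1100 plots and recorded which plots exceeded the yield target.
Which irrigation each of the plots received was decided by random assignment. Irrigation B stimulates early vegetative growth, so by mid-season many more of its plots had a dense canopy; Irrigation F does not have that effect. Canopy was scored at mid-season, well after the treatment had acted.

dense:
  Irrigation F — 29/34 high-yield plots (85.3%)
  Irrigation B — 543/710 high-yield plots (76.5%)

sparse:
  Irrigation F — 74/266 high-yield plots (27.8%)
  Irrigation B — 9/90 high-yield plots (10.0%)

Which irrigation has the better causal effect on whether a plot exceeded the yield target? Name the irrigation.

The stratified and pooled comparisons disagree (Irrigation F wins within each mid-season canopy; Irrigation B wins overall), so the answer turns on the causal role of mid-season canopy.
Mid-season canopy is recorded after the irrigation and is itself shifted by it — it sits on the causal path from irrigation to outcome. Conditioning on a mediator would strip out part of the effect we want; the pooled comparison gives the total causal effect.
Pooled: Irrigation F 34.3% vs Irrigation B 69.0%; Irrigation B is higher overall.

Irrigation B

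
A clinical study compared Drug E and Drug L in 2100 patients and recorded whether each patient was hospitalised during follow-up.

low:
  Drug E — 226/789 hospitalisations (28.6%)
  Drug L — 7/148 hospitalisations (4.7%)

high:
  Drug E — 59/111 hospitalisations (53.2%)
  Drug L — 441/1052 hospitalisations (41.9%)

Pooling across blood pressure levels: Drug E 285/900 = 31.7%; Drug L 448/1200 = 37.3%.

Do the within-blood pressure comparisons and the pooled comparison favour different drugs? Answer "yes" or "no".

yes

Within each blood pressure level (low 28.6% vs 4.7%; high 53.2% vs 41.9%), Drug L has the lower rate every time. Pooled: 31.7% vs 37.3% — Drug E has the lower rate overall. The two comparisons disagree.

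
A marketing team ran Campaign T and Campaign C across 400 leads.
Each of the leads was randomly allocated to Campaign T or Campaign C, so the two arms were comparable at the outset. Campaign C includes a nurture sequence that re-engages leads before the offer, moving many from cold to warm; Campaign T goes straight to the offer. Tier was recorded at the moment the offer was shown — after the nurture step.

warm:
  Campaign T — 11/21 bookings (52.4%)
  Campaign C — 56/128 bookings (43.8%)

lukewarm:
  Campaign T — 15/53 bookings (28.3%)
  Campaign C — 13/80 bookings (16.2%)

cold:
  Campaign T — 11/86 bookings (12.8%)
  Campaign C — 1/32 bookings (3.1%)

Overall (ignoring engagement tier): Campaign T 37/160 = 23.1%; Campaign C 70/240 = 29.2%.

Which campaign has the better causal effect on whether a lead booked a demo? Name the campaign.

Campaign C

Campaign T is higher inside every engagement tier stratum but Campaign C is higher in aggregate. Whether to stratify depends on how engagement tier relates to the campaign.
Engagement tier is recorded after the campaign and is itself shifted by it — it sits on the causal path from campaign to outcome. Conditioning on a mediator would strip out part of the effect we want; the pooled comparison gives the total causal effect.
Pooled: Campaign T 23.1% vs Campaign C 29.2%; Campaign C is higher overall.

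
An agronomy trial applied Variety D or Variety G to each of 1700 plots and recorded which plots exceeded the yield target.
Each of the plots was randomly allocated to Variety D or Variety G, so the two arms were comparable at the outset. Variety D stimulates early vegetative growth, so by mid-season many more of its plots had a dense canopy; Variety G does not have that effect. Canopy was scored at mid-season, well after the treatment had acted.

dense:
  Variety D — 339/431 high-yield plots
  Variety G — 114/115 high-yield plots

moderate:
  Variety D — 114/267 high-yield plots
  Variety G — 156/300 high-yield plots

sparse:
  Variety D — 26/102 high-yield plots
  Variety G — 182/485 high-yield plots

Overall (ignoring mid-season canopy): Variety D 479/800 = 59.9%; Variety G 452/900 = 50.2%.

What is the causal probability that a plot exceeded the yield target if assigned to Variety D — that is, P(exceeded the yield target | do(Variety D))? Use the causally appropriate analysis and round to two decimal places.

0.60

Mid-season canopy here is a post-treatment variable shaped by the variety; conditioning on it would introduce bias rather than remove it. The overall comparison is the causal one.
So P(outcome | do(Variety D)) is just the pooled rate for Variety D: 479/800 = 0.599.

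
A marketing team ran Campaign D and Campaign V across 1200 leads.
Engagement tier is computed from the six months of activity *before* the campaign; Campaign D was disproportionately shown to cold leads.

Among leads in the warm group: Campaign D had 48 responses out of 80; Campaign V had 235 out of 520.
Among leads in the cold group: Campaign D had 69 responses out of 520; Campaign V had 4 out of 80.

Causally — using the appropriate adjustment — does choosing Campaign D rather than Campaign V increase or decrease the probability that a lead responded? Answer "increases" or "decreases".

increases

The engagement tier-specific comparison favours Campaign D throughout, but the pooled figures favour Campaign V. The question is whether to condition on engagement tier.
Nothing the campaign does changes engagement tier; the imbalance is an allocation artefact. With engagement tier also predicting the outcome, the pooled figure is confounded, and the within-stratum comparison is the causal one.
Within each level — warm: 60.0% vs 45.2%; cold: 13.3% vs 5.0% — Campaign D is higher every time.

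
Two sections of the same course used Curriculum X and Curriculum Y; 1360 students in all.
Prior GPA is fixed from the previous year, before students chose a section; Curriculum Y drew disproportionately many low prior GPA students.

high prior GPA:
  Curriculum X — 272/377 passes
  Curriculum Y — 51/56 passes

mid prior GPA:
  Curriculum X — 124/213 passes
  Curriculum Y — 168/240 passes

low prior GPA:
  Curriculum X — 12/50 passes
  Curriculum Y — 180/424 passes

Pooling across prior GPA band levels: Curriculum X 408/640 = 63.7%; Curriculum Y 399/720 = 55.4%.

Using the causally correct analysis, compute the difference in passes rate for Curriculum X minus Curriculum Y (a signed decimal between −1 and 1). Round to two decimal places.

Within every prior GPA band level Curriculum Y has the higher rate, yet pooled Curriculum X does — Simpson's reversal.
Prior GPA band satisfies the back-door criterion: it is not a descendant of the teaching method, and it blocks the spurious path from teaching method to outcome. Adjusting for it (i.e., using the within-prior GPA band rates) gives the causal effect.
Adjusting over the population distribution of prior GPA band: 0.318·(0.721−0.911) + 0.333·(0.582−0.700) + 0.349·(0.240−0.425) = -0.164.

-0.16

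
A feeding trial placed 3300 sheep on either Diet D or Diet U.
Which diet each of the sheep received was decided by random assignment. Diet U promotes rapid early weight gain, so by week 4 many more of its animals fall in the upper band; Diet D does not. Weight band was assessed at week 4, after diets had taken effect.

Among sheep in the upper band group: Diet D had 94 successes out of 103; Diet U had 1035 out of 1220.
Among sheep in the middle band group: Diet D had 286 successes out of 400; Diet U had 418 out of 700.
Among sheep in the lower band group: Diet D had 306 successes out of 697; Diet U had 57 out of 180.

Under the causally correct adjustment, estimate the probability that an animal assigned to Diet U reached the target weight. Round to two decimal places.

Week-4 weight band is recorded after the diet and is itself shifted by it — it sits on the causal path from diet to outcome. Conditioning on a mediator would strip out part of the effect we want; the pooled comparison gives the total causal effect.
So P(outcome | do(Diet U)) is just the pooled rate for Diet U: 1510/2100 = 0.719.

0.72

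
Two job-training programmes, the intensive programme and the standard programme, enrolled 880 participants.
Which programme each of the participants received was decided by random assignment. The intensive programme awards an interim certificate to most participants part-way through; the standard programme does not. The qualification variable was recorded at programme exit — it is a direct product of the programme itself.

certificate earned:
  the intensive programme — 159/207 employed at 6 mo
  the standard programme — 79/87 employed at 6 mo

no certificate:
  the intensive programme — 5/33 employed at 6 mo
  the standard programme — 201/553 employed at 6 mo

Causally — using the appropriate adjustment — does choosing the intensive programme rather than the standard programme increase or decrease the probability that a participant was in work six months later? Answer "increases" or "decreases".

increases

Because the programme influences qualification attained during the programme, qualification attained during the programme is a post-treatment mediator, not a confounder. Stratifying on it would bias the estimate; the causal effect is the crude pooled difference.
Pooled: the intensive programme 68.3% vs the standard programme 43.8%; the intensive programme is higher overall.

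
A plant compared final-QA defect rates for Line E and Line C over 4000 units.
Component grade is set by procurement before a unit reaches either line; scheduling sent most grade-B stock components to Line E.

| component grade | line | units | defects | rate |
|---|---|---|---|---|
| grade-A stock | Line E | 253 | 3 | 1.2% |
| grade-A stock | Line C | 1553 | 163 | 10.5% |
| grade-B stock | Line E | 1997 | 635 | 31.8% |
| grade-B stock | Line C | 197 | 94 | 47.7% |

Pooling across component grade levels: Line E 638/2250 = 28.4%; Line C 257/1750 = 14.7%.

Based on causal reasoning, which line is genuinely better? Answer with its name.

Line E

Component grade is set before the line has any effect — it is not caused by the line — and it independently drives the outcome. That makes it a confounder, so the causal comparison is within component grade levels.
Within each level — grade-A stock: 1.2% vs 10.5%; grade-B stock: 31.8% vs 47.7% — Line E is lower every time.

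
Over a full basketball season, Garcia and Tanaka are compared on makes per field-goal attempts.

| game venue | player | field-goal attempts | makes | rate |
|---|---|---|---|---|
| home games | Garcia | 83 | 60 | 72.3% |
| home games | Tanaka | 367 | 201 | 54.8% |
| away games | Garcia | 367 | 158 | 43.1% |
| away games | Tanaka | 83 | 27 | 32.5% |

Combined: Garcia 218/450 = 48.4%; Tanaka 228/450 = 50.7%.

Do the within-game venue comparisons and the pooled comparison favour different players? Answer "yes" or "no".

Within each game venue level (home games 72.3% vs 54.8%; away games 43.1% vs 32.5%), Garcia has the higher rate every time. Pooled: 48.4% vs 50.7% — Tanaka has the higher rate overall. The two comparisons disagree.

yes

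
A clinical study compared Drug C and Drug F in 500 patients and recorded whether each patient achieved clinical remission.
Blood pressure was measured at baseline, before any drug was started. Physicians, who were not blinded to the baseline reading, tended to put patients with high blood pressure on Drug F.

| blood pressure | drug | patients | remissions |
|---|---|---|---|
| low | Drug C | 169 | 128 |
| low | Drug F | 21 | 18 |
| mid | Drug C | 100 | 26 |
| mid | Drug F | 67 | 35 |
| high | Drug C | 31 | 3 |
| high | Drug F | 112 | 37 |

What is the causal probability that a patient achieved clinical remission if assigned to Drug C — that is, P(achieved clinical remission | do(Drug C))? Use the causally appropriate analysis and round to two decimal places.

0.40

Within every blood pressure level Drug F has the higher rate, yet pooled Drug C does — Simpson's reversal.
Blood pressure satisfies the back-door criterion: it is not a descendant of the drug, and it blocks the spurious path from drug to outcome. Adjusting for it (i.e., using the within-blood pressure rates) gives the causal effect.
Standardising Drug C to the population blood pressure mix: 0.380·128/169 + 0.334·26/100 + 0.286·3/31 = 0.402.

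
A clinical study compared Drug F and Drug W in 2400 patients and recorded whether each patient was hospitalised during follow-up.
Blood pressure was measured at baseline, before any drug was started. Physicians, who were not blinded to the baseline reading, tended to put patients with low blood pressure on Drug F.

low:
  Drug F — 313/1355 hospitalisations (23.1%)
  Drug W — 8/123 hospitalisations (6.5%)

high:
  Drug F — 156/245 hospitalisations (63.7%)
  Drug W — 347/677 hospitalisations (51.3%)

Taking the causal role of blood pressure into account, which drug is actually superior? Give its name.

Blood pressure satisfies the back-door criterion: it is not a descendant of the drug, and it blocks the spurious path from drug to outcome. Adjusting for it (i.e., using the within-blood pressure rates) gives the causal effect.
Within each level — low: 23.1% vs 6.5%; high: 63.7% vs 51.3% — Drug W is lower every time.

Drug W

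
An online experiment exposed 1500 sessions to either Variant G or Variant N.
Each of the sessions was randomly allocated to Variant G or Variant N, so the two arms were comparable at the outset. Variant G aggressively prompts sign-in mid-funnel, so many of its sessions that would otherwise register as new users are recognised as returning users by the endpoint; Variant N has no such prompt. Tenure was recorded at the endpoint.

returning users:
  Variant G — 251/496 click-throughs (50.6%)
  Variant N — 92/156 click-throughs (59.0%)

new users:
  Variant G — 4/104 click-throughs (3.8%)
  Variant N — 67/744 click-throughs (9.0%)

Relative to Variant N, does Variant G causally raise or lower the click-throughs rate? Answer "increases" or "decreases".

increases

Variant N is higher inside every user tenure stratum but Variant G is higher in aggregate. Whether to stratify depends on how user tenure relates to the variant.
User tenure here is a post-treatment variable shaped by the variant; conditioning on it would introduce bias rather than remove it. The overall comparison is the causal one.
Pooled: Variant G 42.5% vs Variant N 17.7%; Variant G is higher overall.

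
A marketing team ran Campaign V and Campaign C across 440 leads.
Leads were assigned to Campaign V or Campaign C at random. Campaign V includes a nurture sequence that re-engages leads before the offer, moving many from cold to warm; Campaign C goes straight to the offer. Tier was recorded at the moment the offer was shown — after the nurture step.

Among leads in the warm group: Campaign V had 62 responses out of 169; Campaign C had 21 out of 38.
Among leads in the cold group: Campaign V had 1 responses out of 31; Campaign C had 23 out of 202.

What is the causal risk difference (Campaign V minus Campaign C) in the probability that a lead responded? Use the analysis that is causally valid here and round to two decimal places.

The distribution of engagement tier is itself part of what the campaign does — it is an intermediate outcome. Holding it fixed would remove that part of the effect; the total effect is the pooled difference.
The causal difference is the pooled difference: 0.315 − 0.183 = +0.132.

+0.13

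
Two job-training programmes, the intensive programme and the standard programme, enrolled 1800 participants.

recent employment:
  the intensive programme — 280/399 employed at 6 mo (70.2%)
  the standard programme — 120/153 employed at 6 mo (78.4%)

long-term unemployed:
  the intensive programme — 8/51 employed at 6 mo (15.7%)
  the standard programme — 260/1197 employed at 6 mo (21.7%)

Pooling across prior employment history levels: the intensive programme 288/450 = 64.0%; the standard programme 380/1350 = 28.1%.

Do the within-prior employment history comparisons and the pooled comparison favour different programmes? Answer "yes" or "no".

yes

Within each prior employment history level (recent employment 70.2% vs 78.4%; long-term unemployed 15.7% vs 21.7%), the standard programme has the higher rate every time. Pooled: 64.0% vs 28.1% — the intensive programme has the higher rate overall. The two comparisons disagree.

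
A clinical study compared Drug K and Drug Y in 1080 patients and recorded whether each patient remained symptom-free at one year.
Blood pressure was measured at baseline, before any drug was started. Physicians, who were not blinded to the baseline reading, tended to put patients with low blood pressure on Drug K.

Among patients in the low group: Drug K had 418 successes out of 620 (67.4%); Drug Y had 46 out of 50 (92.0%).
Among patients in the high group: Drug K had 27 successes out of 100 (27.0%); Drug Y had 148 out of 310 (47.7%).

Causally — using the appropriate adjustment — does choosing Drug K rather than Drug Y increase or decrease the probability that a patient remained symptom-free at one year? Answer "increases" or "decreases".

Blood pressure satisfies the back-door criterion: it is not a descendant of the drug, and it blocks the spurious path from drug to outcome. Adjusting for it (i.e., using the within-blood pressure rates) gives the causal effect.
Within each level — low: 67.4% vs 92.0%; high: 27.0% vs 47.7% — Drug Y is higher every time.

decreases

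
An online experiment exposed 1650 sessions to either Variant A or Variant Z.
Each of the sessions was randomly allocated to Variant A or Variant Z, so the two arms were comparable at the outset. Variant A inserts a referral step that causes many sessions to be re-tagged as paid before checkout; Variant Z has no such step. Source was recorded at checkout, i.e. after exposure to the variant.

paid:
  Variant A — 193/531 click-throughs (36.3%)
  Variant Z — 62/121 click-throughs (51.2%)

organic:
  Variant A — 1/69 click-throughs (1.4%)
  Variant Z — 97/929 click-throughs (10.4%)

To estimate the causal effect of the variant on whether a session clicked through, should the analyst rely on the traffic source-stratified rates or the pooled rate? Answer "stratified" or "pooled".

Variant Z is higher inside every traffic source stratum but Variant A is higher in aggregate. Whether to stratify depends on how traffic source relates to the variant.
The distribution of traffic source is itself part of what the variant does — it is an intermediate outcome. Holding it fixed would remove that part of the effect; the total effect is the pooled difference.
Pooled: Variant A 32.3% vs Variant Z 15.1%; Variant A is higher overall.

pooled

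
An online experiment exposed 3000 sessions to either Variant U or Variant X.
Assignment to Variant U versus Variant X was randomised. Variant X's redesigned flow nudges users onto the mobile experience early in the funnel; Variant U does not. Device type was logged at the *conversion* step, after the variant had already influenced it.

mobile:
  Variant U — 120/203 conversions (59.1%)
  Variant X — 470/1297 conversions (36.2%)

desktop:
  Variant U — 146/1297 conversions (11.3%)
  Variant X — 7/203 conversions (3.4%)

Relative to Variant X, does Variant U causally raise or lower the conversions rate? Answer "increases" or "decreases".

decreases

The distribution of device type is itself part of what the variant does — it is an intermediate outcome. Holding it fixed would remove that part of the effect; the total effect is the pooled difference.
Pooled: Variant U 17.7% vs Variant X 31.8%; Variant X is higher overall.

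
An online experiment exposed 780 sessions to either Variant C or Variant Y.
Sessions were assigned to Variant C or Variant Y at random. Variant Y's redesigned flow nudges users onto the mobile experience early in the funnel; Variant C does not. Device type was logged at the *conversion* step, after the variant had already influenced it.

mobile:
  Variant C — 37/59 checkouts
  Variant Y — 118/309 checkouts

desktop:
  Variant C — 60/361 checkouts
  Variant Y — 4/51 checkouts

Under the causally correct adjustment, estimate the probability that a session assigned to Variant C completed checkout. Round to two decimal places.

The distribution of device type is itself part of what the variant does — it is an intermediate outcome. Holding it fixed would remove that part of the effect; the total effect is the pooled difference.
So P(outcome | do(Variant C)) is just the pooled rate for Variant C: 97/420 = 0.231.

0.23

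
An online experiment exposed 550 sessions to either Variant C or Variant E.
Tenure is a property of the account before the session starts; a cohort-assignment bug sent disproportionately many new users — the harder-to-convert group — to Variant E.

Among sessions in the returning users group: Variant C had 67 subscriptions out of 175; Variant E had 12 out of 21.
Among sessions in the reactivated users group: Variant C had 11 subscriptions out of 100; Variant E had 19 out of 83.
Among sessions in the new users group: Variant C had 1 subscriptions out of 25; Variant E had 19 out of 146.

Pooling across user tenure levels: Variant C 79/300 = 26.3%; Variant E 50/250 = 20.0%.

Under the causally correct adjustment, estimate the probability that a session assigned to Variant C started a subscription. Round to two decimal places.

0.19

The stratified and pooled comparisons disagree (Variant E wins within each user tenure; Variant C wins overall), so the answer turns on the causal role of user tenure.
User tenure differs across variants for reasons unrelated to any effect of the variant itself, and it separately predicts the outcome — a classic confounder. We must compare within user tenure levels.
Standardising Variant C to the population user tenure mix: 0.356·67/175 + 0.333·11/100 + 0.311·1/25 = 0.185.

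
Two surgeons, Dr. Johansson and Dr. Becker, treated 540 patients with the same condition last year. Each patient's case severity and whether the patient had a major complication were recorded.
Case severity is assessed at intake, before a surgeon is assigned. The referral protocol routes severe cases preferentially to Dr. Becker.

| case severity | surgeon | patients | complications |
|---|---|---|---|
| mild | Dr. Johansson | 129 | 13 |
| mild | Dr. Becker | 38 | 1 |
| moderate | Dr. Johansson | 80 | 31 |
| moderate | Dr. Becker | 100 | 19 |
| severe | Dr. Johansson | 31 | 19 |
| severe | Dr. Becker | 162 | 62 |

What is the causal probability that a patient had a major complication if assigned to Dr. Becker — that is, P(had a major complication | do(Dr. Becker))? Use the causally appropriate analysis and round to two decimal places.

0.21

Nothing the surgeon does changes case severity; the imbalance is an allocation artefact. With case severity also predicting the outcome, the pooled figure is confounded, and the within-stratum comparison is the causal one.
Standardising Dr. Becker to the population case severity mix: 0.309·1/38 + 0.333·19/100 + 0.357·62/162 = 0.208.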